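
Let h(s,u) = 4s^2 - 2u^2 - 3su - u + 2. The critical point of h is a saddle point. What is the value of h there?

86/41

∂h/∂s = 8s - 3u = 0 and ∂h/∂u = -3s - 4u - 1 = 0, so (s, u) = (-3/41, -8/41).
The Hessian has h_{ss} = 8, h_{uu} = -4, h_{su} = -3, giving D = -41 < 0, so the point is a saddle point.
h(-3/41, -8/41) = 86/41.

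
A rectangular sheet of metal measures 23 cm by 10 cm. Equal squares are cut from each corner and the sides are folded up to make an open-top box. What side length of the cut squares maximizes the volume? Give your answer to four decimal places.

2.1708

With cut size x, the volume is V(x) = x(23 − 2x)(10 − 2x) for 0 < x < 5.
V'(x) = 12x^2 − 132x + 230. Setting V'(x) = 0 gives x ≈ 2.1708 (the root in (0, 5)).
V''(x) = 24x − 132 is negative there, so this is the maximum; V ≈ 229.1859.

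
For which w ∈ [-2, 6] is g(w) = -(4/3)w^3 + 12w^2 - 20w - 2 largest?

-2

Differentiating, g'(w) = -4w^2 + 24w - 20; which vanishes at w = 1 and w = 5.
Candidates: g(-2) = 290/3; g(1) = -34/3; g(5) = 94/3; g(6) = 22.
So the maximum is g(-2) = 290/3.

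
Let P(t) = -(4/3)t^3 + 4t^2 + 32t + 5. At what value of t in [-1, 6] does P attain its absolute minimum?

P'(t) = -4t^2 + 8t + 32, whose only zero in [-1, 6] is t = 4.
Evaluating at the critical points and endpoints: P(-1) = -65/3; P(4) = 335/3; P(6) = 53.
The minimum over the interval is -65/3, attained at t = -1.

-1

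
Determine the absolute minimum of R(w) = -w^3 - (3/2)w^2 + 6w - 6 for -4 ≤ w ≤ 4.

Differentiating, R'(w) = -3w^2 - 3w + 6; which vanishes at w = -2 and w = 1.
Candidates: R(-4) = 10,  R(-2) = -16,  R(1) = -5/2,  R(4) = -70.
So the minimum is R(4) = -70.

-70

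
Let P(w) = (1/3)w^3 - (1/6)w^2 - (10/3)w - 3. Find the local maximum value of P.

89/162

P'(w) = w^2 - (1/3)w - 10/3 = 0 at w = -5/3, 2.
Since P''(w) = 2w - 1/3, we get P''(-5/3) = -11/3 < 0 ⇒ local maximum; P''(2) = 11/3 > 0 ⇒ local minimum.
The local maximum is P(-5/3) = 89/162.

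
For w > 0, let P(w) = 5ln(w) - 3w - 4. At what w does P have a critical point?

P'(w) = 5/w − 3 = 0 gives w = 5/3.
P''(w) = -5/w², which is negative for w > 0, so this is a local maximum.
P(5/3) = 5·ln(5/3) - 5 - 4 ≈ -6.4459.

5/3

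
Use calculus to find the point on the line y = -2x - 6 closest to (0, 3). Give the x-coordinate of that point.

Minimize D(x)^2 = (x + 0)^2 + (-2x - 9)^2.
d/dx[D^2] = 2(x + 0) + 2·(-2)·(-2x - 9) = 0 ⇒ x = -18/5.
Then y = 6/5 and the distance is √(81/5) ≈ 4.0249.

-18/5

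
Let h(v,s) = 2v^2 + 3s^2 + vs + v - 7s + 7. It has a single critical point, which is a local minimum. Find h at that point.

∂h/∂v = 4v + s + 1 = 0 and ∂h/∂s = v + 6s - 7 = 0, so (v, s) = (-13/23, 29/23).
The Hessian has h_{vv} = 4, h_{ss} = 6, h_{vs} = 1, giving D = 23 > 0 with h_{vv} > 0, so the point is a local minimum.
h(-13/23, 29/23) = 53/23.

53/23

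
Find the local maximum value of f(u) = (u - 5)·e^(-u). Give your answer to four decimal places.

0.0025

Differentiating with the product rule gives f'(u) = (-u + 6)·e^(-u). Since e^(-u) > 0, the only critical point is u = 6.
f''(6) has the same sign as -1 < 0, so this is a local maximum.
f(6) = (1)·e^(-6) ≈ 0.0025.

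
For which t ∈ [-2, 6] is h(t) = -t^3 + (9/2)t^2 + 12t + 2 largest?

h'(t) = -3t^2 + 9t + 12, which vanishes at t = -1 and t = 4.
Candidates: h(-2) = 4, h(-1) = -9/2, h(4) = 58, h(6) = 20.
Hence the absolute maximum is 58 at t = 4.

4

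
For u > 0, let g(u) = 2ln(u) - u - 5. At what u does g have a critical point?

g'(u) = 2/u − 1 = 0 gives u = 2.
g''(u) = -2/u², which is negative for u > 0, so this is a local maximum.
g(2) = 2·ln(2) - 2 - 5 ≈ -5.6137.

2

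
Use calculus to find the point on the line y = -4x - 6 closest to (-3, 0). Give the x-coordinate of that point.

Minimize D(x)^2 = (x + 3)^2 + (-4x - 6)^2.
d/dx[D^2] = 2(x + 3) + 2·(-4)·(-4x - 6) = 0 ⇒ x = -27/17.
Then y = 6/17 and the distance is √(36/17) ≈ 1.4552.

-27/17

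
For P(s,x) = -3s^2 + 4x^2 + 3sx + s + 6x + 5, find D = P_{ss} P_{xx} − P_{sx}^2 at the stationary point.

∂P/∂s = -6s + 3x + 1 = 0 and ∂P/∂x = 3s + 8x + 6 = 0, so (s, x) = (-10/57, -13/19).
The Hessian has P_{ss} = -6, P_{xx} = 8, P_{sx} = 3, giving D = -57 < 0, so the point is a saddle point.
D = (-6)·(8) − (3)^2 = -57.

-57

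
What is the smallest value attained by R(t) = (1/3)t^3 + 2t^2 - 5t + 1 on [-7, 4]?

-5/3

R'(t) = t^2 + 4t - 5, which vanishes at t = -5 and t = 1.
Candidates: R(-7) = 59/3,  R(-5) = 103/3,  R(1) = -5/3,  R(4) = 103/3.
So the minimum is R(1) = -5/3.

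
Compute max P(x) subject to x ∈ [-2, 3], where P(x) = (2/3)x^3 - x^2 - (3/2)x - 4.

1/2

Differentiating, P'(x) = 2x^2 - 2x - 3/2; which vanishes at x = -1/2 and x = 3/2.
Evaluating at the critical points and endpoints: P(-2) = -31/3; P(-1/2) = -43/12; P(3/2) = -25/4; P(3) = 1/2.
The maximum over the interval is 1/2, attained at x = 3.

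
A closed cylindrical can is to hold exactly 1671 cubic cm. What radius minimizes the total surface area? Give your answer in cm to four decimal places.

6.4308

With radius r and height h, πr²h = 1671 so h = 1671/(πr²), and S(r) = 2πr² + 2πrh = 2πr² + 2·1671/r.
S'(r) = 4πr − 2·1671/r² = 0 ⇒ r³ = 1671/(2π), so r ≈ 6.4308 and h = 2r ≈ 12.8616.
S''(r) = 4π + 4·1671/r³ > 0, so this is the minimum; S ≈ 779.5288.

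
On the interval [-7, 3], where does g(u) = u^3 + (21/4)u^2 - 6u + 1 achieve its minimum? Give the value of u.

Differentiating, g'(u) = 3u^2 + (21/2)u - 6; which vanishes at u = -4 and u = 1/2.
Candidates: g(-7) = -171/4; g(-4) = 45; g(1/2) = -9/16; g(3) = 229/4.
Hence the absolute minimum is -171/4 at u = -7.

-7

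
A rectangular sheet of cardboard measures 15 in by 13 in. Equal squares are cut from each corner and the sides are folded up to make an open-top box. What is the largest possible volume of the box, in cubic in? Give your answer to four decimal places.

With cut size x, the volume is V(x) = x(15 − 2x)(13 − 2x) for 0 < x < 6.5.
V'(x) = 12x^2 − 112x + 195. Setting V'(x) = 0 gives x ≈ 2.3155 (the root in (0, 6.5)).
V''(x) = 24x − 112 is negative there, so this is the maximum; V ≈ 200.9348.

200.9348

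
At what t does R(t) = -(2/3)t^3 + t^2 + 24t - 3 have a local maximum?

4

R'(t) = -2t^2 + 2t + 24 = 0 at t = -3, 4.
Since R''(t) = -4t + 2, we get R''(-3) = 14 > 0 ⇒ local minimum; R''(4) = -14 < 0 ⇒ local maximum.
So the local maximum value is R(4) = 199/3.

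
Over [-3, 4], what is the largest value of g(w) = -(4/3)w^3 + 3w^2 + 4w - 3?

Differentiating, g'(w) = -4w^2 + 6w + 4; which vanishes at w = -1/2 and w = 2.
Compare values at every candidate in [-3, 4]: g(-3) = 48,  g(-1/2) = -49/12,  g(2) = 19/3,  g(4) = -73/3.
The maximum over the interval is 48, attained at w = -3.

48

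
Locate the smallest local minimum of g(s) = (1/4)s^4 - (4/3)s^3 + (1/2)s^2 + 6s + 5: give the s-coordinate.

g'(s) = s^3 - 4s^2 + s + 6. Setting g'(s) = 0 gives s ∈ {-1, 2, 3}.
Since g''(s) = 3s^2 - 8s + 1, we get g''(-1) = 12 > 0 ⇒ local minimum; g''(2) = -3 < 0 ⇒ local maximum; g''(3) = 4 > 0 ⇒ local minimum.
Thus g has its smallest local minimum at s = -1, with value 13/12.

-1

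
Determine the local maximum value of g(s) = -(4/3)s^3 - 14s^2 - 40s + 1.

g'(s) = -4s^2 - 28s - 40. Setting g'(s) = 0 gives s ∈ {-5, -2}.
g''(s) = -8s - 28. g''(-5) = 12 > 0 ⇒ local minimum; g''(-2) = -12 < 0 ⇒ local maximum.
The local maximum is g(-2) = 107/3.

107/3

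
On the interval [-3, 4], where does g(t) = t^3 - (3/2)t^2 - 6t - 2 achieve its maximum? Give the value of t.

4

g'(t) = 3t^2 - 3t - 6, which vanishes at t = -1 and t = 2.
Evaluating at the critical points and endpoints: g(-3) = -49/2; g(-1) = 3/2; g(2) = -12; g(4) = 14.
So the maximum is g(4) = 14.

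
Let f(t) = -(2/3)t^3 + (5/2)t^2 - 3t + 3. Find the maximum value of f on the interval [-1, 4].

55/6

The derivative is -2t^2 + 5t - 3, which vanishes at t = 1 and t = 3/2.
Candidates: f(-1) = 55/6,  f(1) = 11/6,  f(3/2) = 15/8,  f(4) = -35/3.
Hence the absolute maximum is 55/6 at t = -1.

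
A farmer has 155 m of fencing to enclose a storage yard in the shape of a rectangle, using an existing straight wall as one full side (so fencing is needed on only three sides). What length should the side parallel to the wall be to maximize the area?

Let the sides perpendicular to the wall have length x and the parallel side y, so 2x + y = 155 and the area is A = xy = x(155 − 2x).
A'(x) = 155 − 4x = 0 gives x = 155/4, and A''(x) = −4 < 0 confirms a maximum.
Then y = 155 − 2·155/4 = 155/2 and A = 24025/8.

155/2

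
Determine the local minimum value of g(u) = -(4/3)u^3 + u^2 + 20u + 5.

Critical points: g'(u) = -4u^2 + 2u + 20 vanishes at u = -2, 5/2.
Since g''(u) = -8u + 2, we get g''(-2) = 18 > 0 ⇒ local minimum; g''(5/2) = -18 < 0 ⇒ local maximum.
The local minimum is g(-2) = -61/3.

-61/3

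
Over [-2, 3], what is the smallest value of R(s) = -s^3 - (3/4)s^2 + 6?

R'(s) = -3s^2 - (3/2)s, which vanishes at s = -1/2 and s = 0.
Compare values at every candidate in [-2, 3]: R(-2) = 11; R(-1/2) = 95/16; R(0) = 6; R(3) = -111/4.
Hence the absolute minimum is -111/4 at s = 3.

-111/4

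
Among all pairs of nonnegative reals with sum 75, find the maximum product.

With x + y = 75, the product is P(x) = x(75 − x).
P'(x) = 75 − 2x = 0 gives x = 75/2; P'' = −2 < 0, so this is the maximum.
P = 75/2·75/2 = 5625/4.

5625/4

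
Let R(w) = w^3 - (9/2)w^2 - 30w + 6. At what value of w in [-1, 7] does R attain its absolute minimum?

The derivative is 3w^2 - 9w - 30, whose only zero in [-1, 7] is w = 5.
Candidates: R(-1) = 61/2,  R(5) = -263/2,  R(7) = -163/2.
So the minimum is R(5) = -263/2.

5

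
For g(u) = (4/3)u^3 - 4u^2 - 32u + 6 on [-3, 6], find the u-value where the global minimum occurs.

Differentiating, g'(u) = 4u^2 - 8u - 32; which vanishes at u = -2 and u = 4.
Candidates: g(-3) = 30; g(-2) = 130/3; g(4) = -302/3; g(6) = -42.
So the minimum is g(4) = -302/3.

4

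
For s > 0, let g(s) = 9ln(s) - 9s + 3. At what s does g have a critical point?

g'(s) = 9/s − 9 = 0 gives s = 1.
g''(s) = -9/s², which is negative for s > 0, so this is a local maximum.
g(1) = 9·ln(1) - 9 + 3 ≈ -6.0000.

1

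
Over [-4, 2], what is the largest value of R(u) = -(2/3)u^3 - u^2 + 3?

89/3

The derivative is -2u^2 - 2u, which vanishes at u = -1 and u = 0.
Candidates: R(-4) = 89/3; R(-1) = 8/3; R(0) = 3; R(2) = -19/3.
The maximum over the interval is 89/3, attained at u = -4.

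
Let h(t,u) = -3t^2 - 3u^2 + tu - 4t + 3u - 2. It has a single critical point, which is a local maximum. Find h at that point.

∂h/∂t = -6t + u - 4 = 0 and ∂h/∂u = t - 6u + 3 = 0, so (t, u) = (-3/5, 2/5).
The Hessian has h_{tt} = -6, h_{uu} = -6, h_{tu} = 1, giving D = 35 > 0 with h_{tt} < 0, so the point is a local maximum.
h(-3/5, 2/5) = -1/5.

-1/5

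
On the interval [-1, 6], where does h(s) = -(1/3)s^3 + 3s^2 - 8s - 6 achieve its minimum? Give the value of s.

6

The derivative is -s^2 + 6s - 8, which vanishes at s = 2 and s = 4.
Candidates: h(-1) = 16/3, h(2) = -38/3, h(4) = -34/3, h(6) = -18.
So the minimum is h(6) = -18.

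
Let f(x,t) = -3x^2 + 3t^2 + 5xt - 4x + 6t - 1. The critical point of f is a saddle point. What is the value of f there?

∂f/∂x = -6x + 5t - 4 = 0 and ∂f/∂t = 5x + 6t + 6 = 0, so (x, t) = (-54/61, -16/61).
The Hessian has f_{xx} = -6, f_{tt} = 6, f_{xt} = 5, giving D = -61 < 0, so the point is a saddle point.
f(-54/61, -16/61) = -1/61.

-1/61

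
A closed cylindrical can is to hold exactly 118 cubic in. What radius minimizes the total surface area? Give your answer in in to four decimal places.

2.6581

With radius r and height h, πr²h = 118 so h = 118/(πr²), and S(r) = 2πr² + 2πrh = 2πr² + 2·118/r.
S'(r) = 4πr − 2·118/r² = 0 ⇒ r³ = 118/(2π), so r ≈ 2.6581 and h = 2r ≈ 5.3162.
S''(r) = 4π + 4·118/r³ > 0, so this is the minimum; S ≈ 133.1790.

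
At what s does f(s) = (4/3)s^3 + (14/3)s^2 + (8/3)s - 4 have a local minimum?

f'(s) = 4s^2 + (28/3)s + 8/3 = 0 at s = -2, -1/3.
Since f''(s) = 8s + 28/3, we get f''(-2) = -20/3 < 0 ⇒ local maximum; f''(-1/3) = 20/3 > 0 ⇒ local minimum.
Thus f has its local minimum at s = -1/3, with value -358/81.

-1/3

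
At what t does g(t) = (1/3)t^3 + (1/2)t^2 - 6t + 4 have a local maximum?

-3

g'(t) = t^2 + t - 6 = 0 at t = -3, 2.
Since g''(t) = 2t + 1, we get g''(-3) = -5 < 0 ⇒ local maximum; g''(2) = 5 > 0 ⇒ local minimum.
The local maximum is g(-3) = 35/2.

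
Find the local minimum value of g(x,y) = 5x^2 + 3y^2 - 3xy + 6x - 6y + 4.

8/17

∂g/∂x = 10x - 3y + 6 = 0 and ∂g/∂y = -3x + 6y - 6 = 0, so (x, y) = (-6/17, 14/17).
The Hessian has g_{xx} = 10, g_{yy} = 6, g_{xy} = -3, giving D = 51 > 0 with g_{xx} > 0, so the point is a local minimum.
g(-6/17, 14/17) = 8/17.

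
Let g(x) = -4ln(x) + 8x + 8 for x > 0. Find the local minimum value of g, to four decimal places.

g'(x) = -4/x + 8 = 0 gives x = 1/2.
g''(x) = 4/x², which is positive for x > 0, so this is a local minimum.
g(1/2) = -4·ln(1/2) + 4 + 8 ≈ 14.7726.

14.7726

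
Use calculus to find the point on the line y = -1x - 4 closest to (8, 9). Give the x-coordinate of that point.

Minimize D(x)^2 = (x - 8)^2 + (-x - 13)^2.
d/dx[D^2] = 2(x - 8) + 2·(-1)·(-x - 13) = 0 ⇒ x = -5/2.
Then y = -3/2 and the distance is √(441/2) ≈ 14.8492.

-5/2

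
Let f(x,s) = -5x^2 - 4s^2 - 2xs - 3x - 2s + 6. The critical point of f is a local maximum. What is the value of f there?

125/19

∂f/∂x = -10x - 2s - 3 = 0 and ∂f/∂s = -2x - 8s - 2 = 0, so (x, s) = (-5/19, -7/38).
The Hessian has f_{xx} = -10, f_{ss} = -8, f_{xs} = -2, giving D = 76 > 0 with f_{xx} < 0, so the point is a local maximum.
f(-5/19, -7/38) = 125/19.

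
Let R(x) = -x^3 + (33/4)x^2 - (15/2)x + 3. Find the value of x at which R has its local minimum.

1/2

R'(x) = -3x^2 + (33/2)x - 15/2. Setting R'(x) = 0 gives x ∈ {1/2, 5}.
Second-derivative test with R''(x) = -6x + 33/2: R''(1/2) = 27/2 > 0 ⇒ local minimum; R''(5) = -27/2 < 0 ⇒ local maximum.
So the local minimum value is R(1/2) = 19/16.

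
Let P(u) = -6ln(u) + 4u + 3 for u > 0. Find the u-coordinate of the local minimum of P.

P'(u) = -6/u + 4 = 0 gives u = 3/2.
P''(u) = 6/u², which is positive for u > 0, so this is a local minimum.
P(3/2) = -6·ln(3/2) + 6 + 3 ≈ 6.5672.

3/2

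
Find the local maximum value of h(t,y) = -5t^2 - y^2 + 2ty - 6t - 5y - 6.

∂h/∂t = -10t + 2y - 6 = 0 and ∂h/∂y = 2t - 2y - 5 = 0, so (t, y) = (-11/8, -31/8).
The Hessian has h_{tt} = -10, h_{yy} = -2, h_{ty} = 2, giving D = 16 > 0 with h_{tt} < 0, so the point is a local maximum.
h(-11/8, -31/8) = 125/16.

125/16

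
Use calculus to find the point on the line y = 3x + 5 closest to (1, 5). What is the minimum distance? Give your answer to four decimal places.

0.9487

Minimize D(x)^2 = (x - 1)^2 + (3x)^2.
d/dx[D^2] = 2(x - 1) + 2·3·(3x) = 0 ⇒ x = 1/10.
Then y = 53/10 and the distance is √(9/10) ≈ 0.9487.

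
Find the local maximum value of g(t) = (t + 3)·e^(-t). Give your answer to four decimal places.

g'(t) = 1·e^(-t) + (t + 3)·(-1)·e^(-t) = (-t - 2)·e^(-t). Since e^(-t) > 0, the only critical point is t = -2.
g''(-2) has the same sign as -1 < 0, so this is a local maximum.
g(-2) = (1)·e^(2) ≈ 7.3891.

7.3891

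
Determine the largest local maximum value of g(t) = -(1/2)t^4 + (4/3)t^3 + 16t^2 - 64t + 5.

911/3

Critical points: g'(t) = -2t^3 + 4t^2 + 32t - 64 vanishes at t = -4, 2, 4.
g''(t) = -6t^2 + 8t + 32. g''(-4) = -96 < 0 ⇒ local maximum; g''(2) = 24 > 0 ⇒ local minimum; g''(4) = -32 < 0 ⇒ local maximum.
So the largest local maximum value is g(-4) = 911/3.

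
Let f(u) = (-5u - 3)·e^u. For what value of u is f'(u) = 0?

By the product rule, f'(u) = (-5u - 8)·e^u. Since e^u > 0, the only critical point is u = -8/5.
f''(-8/5) has the same sign as -5 < 0, so this is a local maximum.
f(-8/5) = (5)·e^(-8/5) ≈ 1.0095.

-8/5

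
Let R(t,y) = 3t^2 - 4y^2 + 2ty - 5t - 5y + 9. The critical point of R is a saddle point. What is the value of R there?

393/52

∂R/∂t = 6t + 2y - 5 = 0 and ∂R/∂y = 2t - 8y - 5 = 0, so (t, y) = (25/26, -5/13).
The Hessian has R_{tt} = 6, R_{yy} = -8, R_{ty} = 2, giving D = -52 < 0, so the point is a saddle point.
R(25/26, -5/13) = 393/52.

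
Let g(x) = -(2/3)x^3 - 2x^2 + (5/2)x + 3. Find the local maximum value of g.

11/3

Critical points: g'(x) = -2x^2 - 4x + 5/2 vanishes at x = -5/2, 1/2.
Since g''(x) = -4x - 4, we get g''(-5/2) = 6 > 0 ⇒ local minimum; g''(1/2) = -6 < 0 ⇒ local maximum.
The local maximum is g(1/2) = 11/3.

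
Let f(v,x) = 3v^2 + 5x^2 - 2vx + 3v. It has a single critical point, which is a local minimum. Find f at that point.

∂f/∂v = 6v - 2x + 3 = 0 and ∂f/∂x = -2v + 10x = 0, so (v, x) = (-15/28, -3/28).
The Hessian has f_{vv} = 6, f_{xx} = 10, f_{vx} = -2, giving D = 56 > 0 with f_{vv} > 0, so the point is a local minimum.
f(-15/28, -3/28) = -45/56.

-45/56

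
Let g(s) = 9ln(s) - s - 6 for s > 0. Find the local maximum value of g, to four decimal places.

4.7750

g'(s) = 9/s − 1 = 0 gives s = 9.
g''(s) = -9/s², which is negative for s > 0, so this is a local maximum.
g(9) = 9·ln(9) - 9 - 6 ≈ 4.7750.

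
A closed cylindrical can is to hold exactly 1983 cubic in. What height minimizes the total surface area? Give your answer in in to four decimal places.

With radius r and height h, πr²h = 1983 so h = 1983/(πr²), and S(r) = 2πr² + 2πrh = 2πr² + 2·1983/r.
S'(r) = 4πr − 2·1983/r² = 0 ⇒ r³ = 1983/(2π), so r ≈ 6.8084 and h = 2r ≈ 13.6169.
S''(r) = 4π + 4·1983/r³ > 0, so this is the minimum; S ≈ 873.7684.

13.6169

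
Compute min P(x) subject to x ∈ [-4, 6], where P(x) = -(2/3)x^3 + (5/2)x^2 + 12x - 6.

The derivative is -2x^2 + 5x + 12, which vanishes at x = -3/2 and x = 4.
Compare values at every candidate in [-4, 6]: P(-4) = 86/3; P(-3/2) = -129/8; P(4) = 118/3; P(6) = 12.
Hence the absolute minimum is -129/8 at x = -3/2.

-129/8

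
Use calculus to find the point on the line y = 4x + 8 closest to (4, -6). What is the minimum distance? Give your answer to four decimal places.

Minimize D(x)^2 = (x - 4)^2 + (4x + 14)^2.
d/dx[D^2] = 2(x - 4) + 2·4·(4x + 14) = 0 ⇒ x = -52/17.
Then y = -72/17 and the distance is √(900/17) ≈ 7.2761.

7.2761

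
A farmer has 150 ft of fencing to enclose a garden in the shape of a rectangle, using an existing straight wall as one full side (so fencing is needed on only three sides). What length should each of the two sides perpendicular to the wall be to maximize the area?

75/2

Let the sides perpendicular to the wall have length x and the parallel side y, so 2x + y = 150 and the area is A = xy = x(150 − 2x).
A'(x) = 150 − 4x = 0 gives x = 75/2, and A''(x) = −4 < 0 confirms a maximum.
Then y = 150 − 2·75/2 = 75 and A = 5625/2.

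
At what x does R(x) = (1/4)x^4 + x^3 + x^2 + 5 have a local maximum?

-1

R'(x) = x^3 + 3x^2 + 2x = 0 at x = -2, -1, 0.
R''(x) = 3x^2 + 6x + 2. R''(-2) = 2 > 0 ⇒ local minimum; R''(-1) = -1 < 0 ⇒ local maximum; R''(0) = 2 > 0 ⇒ local minimum.
So the local maximum value is R(-1) = 21/4.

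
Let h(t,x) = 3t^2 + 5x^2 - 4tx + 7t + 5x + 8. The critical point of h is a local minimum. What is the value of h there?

∂h/∂t = 6t - 4x + 7 = 0 and ∂h/∂x = -4t + 10x + 5 = 0, so (t, x) = (-45/22, -29/22).
The Hessian has h_{tt} = 6, h_{xx} = 10, h_{tx} = -4, giving D = 44 > 0 with h_{tt} > 0, so the point is a local minimum.
h(-45/22, -29/22) = -27/11.

-27/11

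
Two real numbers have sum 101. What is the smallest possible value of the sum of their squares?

10201/2

With a + b = 101, a^2 + b^2 = a^2 + (101 − a)^2.
The derivative 2a − 2(101 − a) = 4a − 202 vanishes at a = 101/2; second derivative 4 > 0, a minimum.
The minimum is 2·(101/2)^2 = 10201/2.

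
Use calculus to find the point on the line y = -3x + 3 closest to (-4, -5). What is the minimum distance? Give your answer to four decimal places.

6.3246

Minimize D(x)^2 = (x + 4)^2 + (-3x + 8)^2.
d/dx[D^2] = 2(x + 4) + 2·(-3)·(-3x + 8) = 0 ⇒ x = 2.
Then y = -3 and the distance is √(40) ≈ 6.3246.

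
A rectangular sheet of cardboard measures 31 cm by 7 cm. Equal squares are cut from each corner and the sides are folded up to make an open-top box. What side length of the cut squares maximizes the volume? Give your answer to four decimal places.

With cut size x, the volume is V(x) = x(31 − 2x)(7 − 2x) for 0 < x < 3.5.
V'(x) = 12x^2 − 152x + 217. Setting V'(x) = 0 gives x ≈ 1.6400 (the root in (0, 3.5)).
V''(x) = 24x − 152 is negative there, so this is the maximum; V ≈ 169.1142.

1.6400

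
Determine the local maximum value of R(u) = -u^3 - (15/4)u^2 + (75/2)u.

875/16

R'(u) = -3u^2 - (15/2)u + 75/2 = 0 at u = -5, 5/2.
Second-derivative test with R''(u) = -6u - 15/2: R''(-5) = 45/2 > 0 ⇒ local minimum; R''(5/2) = -45/2 < 0 ⇒ local maximum.
Thus R has its local maximum at u = 5/2, with value 875/16.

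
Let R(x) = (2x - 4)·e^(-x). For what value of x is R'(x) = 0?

3

By the product rule, R'(x) = (-2x + 6)·e^(-x). Since e^(-x) > 0, the only critical point is x = 3.
R''(3) has the same sign as -2 < 0, so this is a local maximum.
R(3) = (2)·e^(-3) ≈ 0.0996.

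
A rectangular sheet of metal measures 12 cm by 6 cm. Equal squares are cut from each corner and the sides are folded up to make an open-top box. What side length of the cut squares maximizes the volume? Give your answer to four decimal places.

With cut size x, the volume is V(x) = x(12 − 2x)(6 − 2x) for 0 < x < 3.
V'(x) = 12x^2 − 72x + 72. Setting V'(x) = 0 gives x ≈ 1.2679 (the root in (0, 3)).
V''(x) = 24x − 72 is negative there, so this is the maximum; V ≈ 41.5692.

1.2679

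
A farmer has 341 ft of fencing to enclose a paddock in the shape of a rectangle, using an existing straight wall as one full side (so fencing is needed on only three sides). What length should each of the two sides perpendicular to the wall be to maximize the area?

341/4

Let the sides perpendicular to the wall have length x and the parallel side y, so 2x + y = 341 and the area is A = xy = x(341 − 2x).
A'(x) = 341 − 4x = 0 gives x = 341/4, and A''(x) = −4 < 0 confirms a maximum.
Then y = 341 − 2·341/4 = 341/2 and A = 116281/8.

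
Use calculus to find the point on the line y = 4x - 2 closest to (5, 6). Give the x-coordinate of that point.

37/17

Minimize D(x)^2 = (x - 5)^2 + (4x - 8)^2.
d/dx[D^2] = 2(x - 5) + 2·4·(4x - 8) = 0 ⇒ x = 37/17.
Then y = 114/17 and the distance is √(144/17) ≈ 2.9104.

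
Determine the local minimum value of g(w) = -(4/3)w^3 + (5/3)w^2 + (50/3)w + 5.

g'(w) = -4w^2 + (10/3)w + 50/3 = 0 at w = -5/3, 5/2.
Second-derivative test with g''(w) = -8w + 10/3: g''(-5/3) = 50/3 > 0 ⇒ local minimum; g''(5/2) = -50/3 < 0 ⇒ local maximum.
So the local minimum value is g(-5/3) = -970/81.

-970/81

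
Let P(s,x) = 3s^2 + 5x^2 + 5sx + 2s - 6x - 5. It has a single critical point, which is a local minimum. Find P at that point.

∂P/∂s = 6s + 5x + 2 = 0 and ∂P/∂x = 5s + 10x - 6 = 0, so (s, x) = (-10/7, 46/35).
The Hessian has P_{ss} = 6, P_{xx} = 10, P_{sx} = 5, giving D = 35 > 0 with P_{ss} > 0, so the point is a local minimum.
P(-10/7, 46/35) = -363/35.

-363/35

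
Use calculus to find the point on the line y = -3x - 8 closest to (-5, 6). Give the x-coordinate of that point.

Minimize D(x)^2 = (x + 5)^2 + (-3x - 14)^2.
d/dx[D^2] = 2(x + 5) + 2·(-3)·(-3x - 14) = 0 ⇒ x = -47/10.
Then y = 61/10 and the distance is √(1/10) ≈ 0.3162.

-47/10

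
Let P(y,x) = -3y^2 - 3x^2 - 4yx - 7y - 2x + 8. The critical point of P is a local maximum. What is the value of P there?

∂P/∂y = -6y - 4x - 7 = 0 and ∂P/∂x = -4y - 6x - 2 = 0, so (y, x) = (-17/10, 4/5).
The Hessian has P_{yy} = -6, P_{xx} = -6, P_{yx} = -4, giving D = 20 > 0 with P_{yy} < 0, so the point is a local maximum.
P(-17/10, 4/5) = 263/20.

263/20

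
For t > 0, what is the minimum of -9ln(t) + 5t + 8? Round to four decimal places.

P'(t) = -9/t + 5 = 0 gives t = 9/5.
P''(t) = 9/t², which is positive for t > 0, so this is a local minimum.
P(9/5) = -9·ln(9/5) + 9 + 8 ≈ 11.7099.

11.7099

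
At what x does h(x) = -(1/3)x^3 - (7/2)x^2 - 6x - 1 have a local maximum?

-1

h'(x) = -x^2 - 7x - 6 = 0 at x = -6, -1.
h''(x) = -2x - 7. h''(-6) = 5 > 0 ⇒ local minimum; h''(-1) = -5 < 0 ⇒ local maximum.
Thus h has its local maximum at x = -1, with value 11/6.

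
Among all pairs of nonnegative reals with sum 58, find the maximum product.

With x + y = 58, the product is P(x) = x(58 − x).
P'(x) = 58 − 2x = 0 gives x = 29; P'' = −2 < 0, so this is the maximum.
P = 29·29 = 841.

841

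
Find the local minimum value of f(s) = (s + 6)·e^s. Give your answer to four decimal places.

By the product rule, f'(s) = (s + 7)·e^s. Since e^s > 0, the only critical point is s = -7.
f''(-7) has the same sign as 1 > 0, so this is a local minimum.
f(-7) = (-1)·e^(-7) ≈ -0.0009.

-0.0009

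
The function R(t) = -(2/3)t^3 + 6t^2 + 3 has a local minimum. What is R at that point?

3

R'(t) = -2t^2 + 12t. Setting R'(t) = 0 gives t ∈ {0, 6}.
R''(t) = -4t + 12. R''(0) = 12 > 0 ⇒ local minimum; R''(6) = -12 < 0 ⇒ local maximum.
Thus R has its local minimum at t = 0, with value 3.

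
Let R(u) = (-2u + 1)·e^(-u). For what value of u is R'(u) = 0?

Differentiating with the product rule gives R'(u) = (2u - 3)·e^(-u). Since e^(-u) > 0, the only critical point is u = 3/2.
R''(3/2) has the same sign as 2 > 0, so this is a local minimum.
R(3/2) = (-2)·e^(-3/2) ≈ -0.4463.

3/2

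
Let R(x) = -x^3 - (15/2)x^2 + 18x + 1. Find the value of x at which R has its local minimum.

-6

R'(x) = -3x^2 - 15x + 18 = 0 at x = -6, 1.
Second-derivative test with R''(x) = -6x - 15: R''(-6) = 21 > 0 ⇒ local minimum; R''(1) = -21 < 0 ⇒ local maximum.
The local minimum is R(-6) = -161.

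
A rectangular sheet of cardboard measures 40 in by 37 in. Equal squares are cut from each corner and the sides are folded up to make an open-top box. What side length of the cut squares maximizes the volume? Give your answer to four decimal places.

With cut size x, the volume is V(x) = x(40 − 2x)(37 − 2x) for 0 < x < 18.5.
V'(x) = 12x^2 − 308x + 1480. Setting V'(x) = 0 gives x ≈ 6.4021 (the root in (0, 18.5)).
V''(x) = 24x − 308 is negative there, so this is the maximum; V ≈ 4212.7363.

6.4021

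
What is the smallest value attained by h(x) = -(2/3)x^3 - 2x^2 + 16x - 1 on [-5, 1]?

h'(x) = -2x^2 - 4x + 16, whose only zero in [-5, 1] is x = -4.
Compare values at every candidate in [-5, 1]: h(-5) = -143/3, h(-4) = -163/3, h(1) = 37/3.
The minimum over the interval is -163/3, attained at x = -4.

-163/3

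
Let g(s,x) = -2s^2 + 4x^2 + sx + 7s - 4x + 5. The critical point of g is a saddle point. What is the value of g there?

∂g/∂s = -4s + x + 7 = 0 and ∂g/∂x = s + 8x - 4 = 0, so (s, x) = (20/11, 3/11).
The Hessian has g_{ss} = -4, g_{xx} = 8, g_{sx} = 1, giving D = -33 < 0, so the point is a saddle point.
g(20/11, 3/11) = 119/11.

119/11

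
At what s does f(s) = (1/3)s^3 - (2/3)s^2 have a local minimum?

Critical points: f'(s) = s^2 - (4/3)s vanishes at s = 0, 4/3.
Since f''(s) = 2s - 4/3, we get f''(0) = -4/3 < 0 ⇒ local maximum; f''(4/3) = 4/3 > 0 ⇒ local minimum.
So the local minimum value is f(4/3) = -32/81.

4/3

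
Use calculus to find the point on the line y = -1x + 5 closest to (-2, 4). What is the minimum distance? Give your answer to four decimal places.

2.1213

Minimize D(x)^2 = (x + 2)^2 + (-x + 1)^2.
d/dx[D^2] = 2(x + 2) + 2·(-1)·(-x + 1) = 0 ⇒ x = -1/2.
Then y = 11/2 and the distance is √(9/2) ≈ 2.1213.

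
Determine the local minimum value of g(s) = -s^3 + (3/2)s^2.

g'(s) = -3s^2 + 3s = 0 at s = 0, 1.
Since g''(s) = -6s + 3, we get g''(0) = 3 > 0 ⇒ local minimum; g''(1) = -3 < 0 ⇒ local maximum.
Thus g has its local minimum at s = 0, with value 0.

0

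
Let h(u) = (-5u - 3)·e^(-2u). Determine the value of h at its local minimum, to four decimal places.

-3.0535

Differentiating with the product rule gives h'(u) = (10u + 1)·e^(-2u). Since e^(-2u) > 0, the only critical point is u = -1/10.
h''(-1/10) has the same sign as 10 > 0, so this is a local minimum.
h(-1/10) = (-5/2)·e^(1/5) ≈ -3.0535.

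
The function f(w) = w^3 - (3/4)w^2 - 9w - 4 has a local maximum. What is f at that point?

f'(w) = 3w^2 - (3/2)w - 9 = 0 at w = -3/2, 2.
f''(w) = 6w - 3/2. f''(-3/2) = -21/2 < 0 ⇒ local maximum; f''(2) = 21/2 > 0 ⇒ local minimum.
So the local maximum value is f(-3/2) = 71/16.

71/16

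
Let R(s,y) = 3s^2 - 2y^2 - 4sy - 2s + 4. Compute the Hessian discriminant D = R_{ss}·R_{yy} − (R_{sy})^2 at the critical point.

∂R/∂s = 6s - 4y - 2 = 0 and ∂R/∂y = -4s - 4y = 0, so (s, y) = (1/5, -1/5).
The Hessian has R_{ss} = 6, R_{yy} = -4, R_{sy} = -4, giving D = -40 < 0, so the point is a saddle point.
D = (6)·(-4) − (-4)^2 = -40.

-40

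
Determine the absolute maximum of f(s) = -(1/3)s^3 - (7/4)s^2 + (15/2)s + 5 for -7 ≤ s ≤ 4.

f'(s) = -s^2 - (7/2)s + 15/2, which vanishes at s = -5 and s = 3/2.
Evaluating at the critical points and endpoints: f(-7) = -227/12, f(-5) = -415/12, f(3/2) = 179/16, f(4) = -43/3.
Hence the absolute maximum is 179/16 at s = 3/2.

179/16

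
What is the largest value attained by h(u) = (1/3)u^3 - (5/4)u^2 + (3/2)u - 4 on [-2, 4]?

10/3

Differentiating, h'(u) = u^2 - (5/2)u + 3/2; which vanishes at u = 1 and u = 3/2.
Evaluating at the critical points and endpoints: h(-2) = -44/3, h(1) = -41/12, h(3/2) = -55/16, h(4) = 10/3.
The maximum over the interval is 10/3, attained at u = 4.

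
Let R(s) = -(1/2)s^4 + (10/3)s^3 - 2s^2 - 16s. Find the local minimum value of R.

-64/3

Critical points: R'(s) = -2s^3 + 10s^2 - 4s - 16 vanishes at s = -1, 2, 4.
R''(s) = -6s^2 + 20s - 4. R''(-1) = -30 < 0 ⇒ local maximum; R''(2) = 12 > 0 ⇒ local minimum; R''(4) = -20 < 0 ⇒ local maximum.
The local minimum is R(2) = -64/3.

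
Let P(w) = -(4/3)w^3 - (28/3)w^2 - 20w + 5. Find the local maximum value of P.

1505/81

P'(w) = -4w^2 - (56/3)w - 20. Setting P'(w) = 0 gives w ∈ {-3, -5/3}.
P''(w) = -8w - 56/3. P''(-3) = 16/3 > 0 ⇒ local minimum; P''(-5/3) = -16/3 < 0 ⇒ local maximum.
The local maximum is P(-5/3) = 1505/81.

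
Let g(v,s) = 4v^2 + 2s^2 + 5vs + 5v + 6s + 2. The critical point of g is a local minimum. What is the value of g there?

∂g/∂v = 8v + 5s + 5 = 0 and ∂g/∂s = 5v + 4s + 6 = 0, so (v, s) = (10/7, -23/7).
The Hessian has g_{vv} = 8, g_{ss} = 4, g_{vs} = 5, giving D = 7 > 0 with g_{vv} > 0, so the point is a local minimum.
g(10/7, -23/7) = -30/7.

-30/7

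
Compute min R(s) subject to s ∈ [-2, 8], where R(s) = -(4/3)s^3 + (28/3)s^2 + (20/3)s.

R'(s) = -4s^2 + (56/3)s + 20/3, which vanishes at s = -1/3 and s = 5.
Evaluating at the critical points and endpoints: R(-2) = 104/3, R(-1/3) = -92/81, R(5) = 100, R(8) = -32.
The minimum over the interval is -32, attained at s = 8.

-32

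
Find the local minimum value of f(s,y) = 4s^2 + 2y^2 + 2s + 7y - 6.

∂f/∂s = 8s + 2 = 0 and ∂f/∂y = 4y + 7 = 0, so (s, y) = (-1/4, -7/4).
The Hessian has f_{ss} = 8, f_{yy} = 4, f_{sy} = 0, giving D = 32 > 0 with f_{ss} > 0, so the point is a local minimum.
f(-1/4, -7/4) = -99/8.

-99/8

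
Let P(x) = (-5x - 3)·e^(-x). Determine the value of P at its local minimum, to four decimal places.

-3.3516

By the product rule, P'(x) = (5x - 2)·e^(-x). Since e^(-x) > 0, the only critical point is x = 2/5.
P''(2/5) has the same sign as 5 > 0, so this is a local minimum.
P(2/5) = (-5)·e^(-2/5) ≈ -3.3516.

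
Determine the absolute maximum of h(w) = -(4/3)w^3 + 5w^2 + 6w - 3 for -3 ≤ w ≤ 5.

60

Differentiating, h'(w) = -4w^2 + 10w + 6; which vanishes at w = -1/2 and w = 3.
Evaluating at the critical points and endpoints: h(-3) = 60,  h(-1/2) = -55/12,  h(3) = 24,  h(5) = -44/3.
The maximum over the interval is 60, attained at w = -3.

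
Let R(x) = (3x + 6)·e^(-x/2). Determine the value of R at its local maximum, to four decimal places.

6.0000

By the product rule, R'(x) = (-(3/2)x)·e^(-x/2). Since e^(-x/2) > 0, the only critical point is x = 0.
R''(0) has the same sign as -3/2 < 0, so this is a local maximum.
R(0) = (6)·e^(0) ≈ 6.0000.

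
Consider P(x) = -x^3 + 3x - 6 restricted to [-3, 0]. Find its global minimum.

-8

P'(x) = -3x^2 + 3, whose only zero in [-3, 0] is x = -1.
Compare values at every candidate in [-3, 0]: P(-3) = 12; P(-1) = -8; P(0) = -6.
Hence the absolute minimum is -8 at x = -1.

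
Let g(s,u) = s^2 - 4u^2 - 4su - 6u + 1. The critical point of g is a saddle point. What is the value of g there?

17/8

∂g/∂s = 2s - 4u = 0 and ∂g/∂u = -4s - 8u - 6 = 0, so (s, u) = (-3/4, -3/8).
The Hessian has g_{ss} = 2, g_{uu} = -8, g_{su} = -4, giving D = -32 < 0, so the point is a saddle point.
g(-3/4, -3/8) = 17/8.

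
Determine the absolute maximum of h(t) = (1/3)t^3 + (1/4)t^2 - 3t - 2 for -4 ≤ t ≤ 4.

34/3

The derivative is t^2 + (1/2)t - 3, which vanishes at t = -2 and t = 3/2.
Candidates: h(-4) = -22/3; h(-2) = 7/3; h(3/2) = -77/16; h(4) = 34/3.
So the maximum is h(4) = 34/3.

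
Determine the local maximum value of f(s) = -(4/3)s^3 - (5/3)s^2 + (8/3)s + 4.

19/4

f'(s) = -4s^2 - (10/3)s + 8/3 = 0 at s = -4/3, 1/2.
Since f''(s) = -8s - 10/3, we get f''(-4/3) = 22/3 > 0 ⇒ local minimum; f''(1/2) = -22/3 < 0 ⇒ local maximum.
The local maximum is f(1/2) = 19/4.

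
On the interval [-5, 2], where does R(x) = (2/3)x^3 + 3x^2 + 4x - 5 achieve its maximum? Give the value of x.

The derivative is 2x^2 + 6x + 4, which vanishes at x = -2 and x = -1.
Candidates: R(-5) = -100/3; R(-2) = -19/3; R(-1) = -20/3; R(2) = 61/3.
Hence the absolute maximum is 61/3 at x = 2.

2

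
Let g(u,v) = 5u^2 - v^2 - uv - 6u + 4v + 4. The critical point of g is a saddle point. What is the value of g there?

104/21

∂g/∂u = 10u - v - 6 = 0 and ∂g/∂v = -u - 2v + 4 = 0, so (u, v) = (16/21, 34/21).
The Hessian has g_{uu} = 10, g_{vv} = -2, g_{uv} = -1, giving D = -21 < 0, so the point is a saddle point.
g(16/21, 34/21) = 104/21.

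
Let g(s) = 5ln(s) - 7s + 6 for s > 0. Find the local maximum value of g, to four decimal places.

g'(s) = 5/s − 7 = 0 gives s = 5/7.
g''(s) = -5/s², which is negative for s > 0, so this is a local maximum.
g(5/7) = 5·ln(5/7) - 5 + 6 ≈ -0.6824.

-0.6824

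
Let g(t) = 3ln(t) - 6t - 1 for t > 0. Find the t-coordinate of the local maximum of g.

g'(t) = 3/t − 6 = 0 gives t = 1/2.
g''(t) = -3/t², which is negative for t > 0, so this is a local maximum.
g(1/2) = 3·ln(1/2) - 3 - 1 ≈ -6.0794.

1/2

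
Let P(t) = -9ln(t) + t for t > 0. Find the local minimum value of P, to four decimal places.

P'(t) = -9/t + 1 = 0 gives t = 9.
P''(t) = 9/t², which is positive for t > 0, so this is a local minimum.
P(9) = -9·ln(9) + 9 ≈ -10.7750.

-10.7750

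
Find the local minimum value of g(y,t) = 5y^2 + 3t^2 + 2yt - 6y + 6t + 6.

∂g/∂y = 10y + 2t - 6 = 0 and ∂g/∂t = 2y + 6t + 6 = 0, so (y, t) = (6/7, -9/7).
The Hessian has g_{yy} = 10, g_{tt} = 6, g_{yt} = 2, giving D = 56 > 0 with g_{yy} > 0, so the point is a local minimum.
g(6/7, -9/7) = -3/7.

-3/7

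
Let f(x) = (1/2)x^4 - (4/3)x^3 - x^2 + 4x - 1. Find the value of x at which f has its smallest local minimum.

-1

f'(x) = 2x^3 - 4x^2 - 2x + 4. Setting f'(x) = 0 gives x ∈ {-1, 1, 2}.
Since f''(x) = 6x^2 - 8x - 2, we get f''(-1) = 12 > 0 ⇒ local minimum; f''(1) = -4 < 0 ⇒ local maximum; f''(2) = 6 > 0 ⇒ local minimum.
Thus f has its smallest local minimum at x = -1, with value -25/6.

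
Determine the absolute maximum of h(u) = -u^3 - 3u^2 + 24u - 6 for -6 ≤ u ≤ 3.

22

Differentiating, h'(u) = -3u^2 - 6u + 24; which vanishes at u = -4 and u = 2.
Candidates: h(-6) = -42; h(-4) = -86; h(2) = 22; h(3) = 12.
So the maximum is h(2) = 22.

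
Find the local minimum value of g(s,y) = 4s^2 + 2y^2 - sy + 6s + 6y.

∂g/∂s = 8s - y + 6 = 0 and ∂g/∂y = -s + 4y + 6 = 0, so (s, y) = (-30/31, -54/31).
The Hessian has g_{ss} = 8, g_{yy} = 4, g_{sy} = -1, giving D = 31 > 0 with g_{ss} > 0, so the point is a local minimum.
g(-30/31, -54/31) = -252/31.

-252/31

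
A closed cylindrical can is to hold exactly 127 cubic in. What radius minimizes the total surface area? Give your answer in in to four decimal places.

2.7240

With radius r and height h, πr²h = 127 so h = 127/(πr²), and S(r) = 2πr² + 2πrh = 2πr² + 2·127/r.
S'(r) = 4πr − 2·127/r² = 0 ⇒ r³ = 127/(2π), so r ≈ 2.7240 and h = 2r ≈ 5.4480.
S''(r) = 4π + 4·127/r³ > 0, so this is the minimum; S ≈ 139.8676.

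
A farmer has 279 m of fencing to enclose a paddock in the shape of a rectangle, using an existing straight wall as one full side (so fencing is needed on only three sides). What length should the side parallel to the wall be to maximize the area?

279/2

Let the sides perpendicular to the wall have length x and the parallel side y, so 2x + y = 279 and the area is A = xy = x(279 − 2x).
A'(x) = 279 − 4x = 0 gives x = 279/4, and A''(x) = −4 < 0 confirms a maximum.
Then y = 279 − 2·279/4 = 279/2 and A = 77841/8.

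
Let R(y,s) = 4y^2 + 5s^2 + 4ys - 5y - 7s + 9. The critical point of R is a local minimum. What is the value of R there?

∂R/∂y = 8y + 4s - 5 = 0 and ∂R/∂s = 4y + 10s - 7 = 0, so (y, s) = (11/32, 9/16).
The Hessian has R_{yy} = 8, R_{ss} = 10, R_{ys} = 4, giving D = 64 > 0 with R_{yy} > 0, so the point is a local minimum.
R(11/32, 9/16) = 395/64.

395/64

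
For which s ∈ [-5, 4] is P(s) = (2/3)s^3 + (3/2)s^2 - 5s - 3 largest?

The derivative is 2s^2 + 3s - 5, which vanishes at s = -5/2 and s = 1.
Candidates: P(-5) = -143/6; P(-5/2) = 203/24; P(1) = -35/6; P(4) = 131/3.
So the maximum is P(4) = 131/3.

4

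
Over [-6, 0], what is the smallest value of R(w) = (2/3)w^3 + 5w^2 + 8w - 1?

-13

The derivative is 2w^2 + 10w + 8, which vanishes at w = -4 and w = -1.
Evaluating at the critical points and endpoints: R(-6) = -13,  R(-4) = 13/3,  R(-1) = -14/3,  R(0) = -1.
So the minimum is R(-6) = -13.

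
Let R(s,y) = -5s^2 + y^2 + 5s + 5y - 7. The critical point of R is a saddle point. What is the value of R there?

∂R/∂s = -10s + 5 = 0 and ∂R/∂y = 2y + 5 = 0, so (s, y) = (1/2, -5/2).
The Hessian has R_{ss} = -10, R_{yy} = 2, R_{sy} = 0, giving D = -20 < 0, so the point is a saddle point.
R(1/2, -5/2) = -12.

-12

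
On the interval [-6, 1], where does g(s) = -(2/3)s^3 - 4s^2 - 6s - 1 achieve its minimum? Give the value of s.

g'(s) = -2s^2 - 8s - 6, which vanishes at s = -3 and s = -1.
Compare values at every candidate in [-6, 1]: g(-6) = 35,  g(-3) = -1,  g(-1) = 5/3,  g(1) = -35/3.
The minimum over the interval is -35/3, attained at s = 1.

1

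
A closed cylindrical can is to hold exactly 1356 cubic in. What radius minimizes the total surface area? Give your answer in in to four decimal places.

5.9983

With radius r and height h, πr²h = 1356 so h = 1356/(πr²), and S(r) = 2πr² + 2πrh = 2πr² + 2·1356/r.
S'(r) = 4πr − 2·1356/r² = 0 ⇒ r³ = 1356/(2π), so r ≈ 5.9983 and h = 2r ≈ 11.9966.
S''(r) = 4π + 4·1356/r³ > 0, so this is the minimum; S ≈ 678.1946.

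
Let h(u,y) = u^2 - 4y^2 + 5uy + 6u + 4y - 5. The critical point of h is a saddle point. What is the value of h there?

∂h/∂u = 2u + 5y + 6 = 0 and ∂h/∂y = 5u - 8y + 4 = 0, so (u, y) = (-68/41, -22/41).
The Hessian has h_{uu} = 2, h_{yy} = -8, h_{uy} = 5, giving D = -41 < 0, so the point is a saddle point.
h(-68/41, -22/41) = -453/41.

-453/41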